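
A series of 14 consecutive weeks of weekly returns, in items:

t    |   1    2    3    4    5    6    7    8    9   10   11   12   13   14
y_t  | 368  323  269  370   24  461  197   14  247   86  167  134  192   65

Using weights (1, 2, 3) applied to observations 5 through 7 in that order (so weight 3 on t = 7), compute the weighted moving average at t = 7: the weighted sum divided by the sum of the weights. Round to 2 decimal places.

Weighted sum: 1·24 + 2·461 + 3·197 = 24 + 922 + 591 = 1537
Weight total: 1 + 2 + 3 = 6
WMA = 1537 / 6 = 256.17

256.17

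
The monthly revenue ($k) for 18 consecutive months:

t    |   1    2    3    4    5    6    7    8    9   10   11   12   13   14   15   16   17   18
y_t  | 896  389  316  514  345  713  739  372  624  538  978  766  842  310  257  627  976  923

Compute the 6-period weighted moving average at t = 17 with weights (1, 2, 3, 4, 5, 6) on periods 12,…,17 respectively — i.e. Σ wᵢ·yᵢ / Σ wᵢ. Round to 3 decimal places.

Weighted sum: 1·766 + 2·842 + 3·310 + 4·257 + 5·627 + 6·976 = 766 + 1684 + 930 + 1028 + 3135 + 5856 = 13399
Weight total: 1 + 2 + 3 + 4 + 5 + 6 = 21
WMA = 13399 / 21 = 638.048

638.048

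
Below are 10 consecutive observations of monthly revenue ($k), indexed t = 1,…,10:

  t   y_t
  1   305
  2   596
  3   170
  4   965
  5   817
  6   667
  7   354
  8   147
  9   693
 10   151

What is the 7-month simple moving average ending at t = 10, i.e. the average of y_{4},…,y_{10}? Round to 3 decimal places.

542.000

Sum of periods 4–10: 965 + 817 + 667 + 354 + 147 + 693 + 151 = 3794
Divide by 7: 3794 / 7 = 542.000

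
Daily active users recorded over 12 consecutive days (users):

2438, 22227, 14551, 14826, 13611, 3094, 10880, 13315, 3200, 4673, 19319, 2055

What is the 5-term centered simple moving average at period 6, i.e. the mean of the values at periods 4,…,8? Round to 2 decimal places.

Sum of periods 4–8: 14826 + 13611 + 3094 + 10880 + 13315 = 55726
Divide by 5: 55726 / 5 = 11145.20

11145.20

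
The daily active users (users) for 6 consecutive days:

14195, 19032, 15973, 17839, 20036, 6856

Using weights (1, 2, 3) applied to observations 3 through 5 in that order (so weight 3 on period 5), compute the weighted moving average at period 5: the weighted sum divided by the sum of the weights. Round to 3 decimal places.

Weighted sum: 1·15973 + 2·17839 + 3·20036 = 15973 + 35678 + 60108 = 111759
Weight total: 1 + 2 + 3 = 6
WMA = 111759 / 6 = 18626.500

18626.500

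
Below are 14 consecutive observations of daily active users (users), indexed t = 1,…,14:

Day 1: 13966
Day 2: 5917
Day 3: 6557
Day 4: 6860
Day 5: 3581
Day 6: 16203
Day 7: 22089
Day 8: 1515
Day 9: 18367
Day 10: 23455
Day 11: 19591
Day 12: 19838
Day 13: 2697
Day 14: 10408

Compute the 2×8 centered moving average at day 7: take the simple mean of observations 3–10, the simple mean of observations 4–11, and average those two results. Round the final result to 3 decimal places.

Sum over 3–10: 6557 + 6860 + 3581 + 16203 + 22089 + 1515 + 18367 + 23455 = 98627
Sum over 4–11: 6860 + 3581 + 16203 + 22089 + 1515 + 18367 + 23455 + 19591 = 111661
CMA at t=7 = (98627 + 111661) / (2·8) = 210288 / 16 = 13143.000

13143.000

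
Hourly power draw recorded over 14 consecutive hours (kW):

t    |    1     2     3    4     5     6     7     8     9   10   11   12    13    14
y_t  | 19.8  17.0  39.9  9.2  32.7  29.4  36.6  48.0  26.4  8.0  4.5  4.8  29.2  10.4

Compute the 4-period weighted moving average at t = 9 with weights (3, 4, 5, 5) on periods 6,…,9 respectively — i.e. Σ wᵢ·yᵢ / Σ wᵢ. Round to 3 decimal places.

Weighted sum: 3·29.4 + 4·36.6 + 5·48.0 + 5·26.4 = 88.2 + 146.4 + 240.0 + 132.0 = 606.6
Weight total: 3 + 4 + 5 + 5 = 17
WMA = 606.6 / 17 = 35.682

35.682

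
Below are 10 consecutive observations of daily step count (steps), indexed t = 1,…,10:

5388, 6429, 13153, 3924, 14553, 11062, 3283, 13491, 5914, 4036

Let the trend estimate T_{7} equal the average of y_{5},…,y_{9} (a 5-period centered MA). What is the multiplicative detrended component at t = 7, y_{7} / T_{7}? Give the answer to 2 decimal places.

Trend T_7 = (14553 + 11062 + 3283 + 13491 + 5914) / 5 = 48303/5 = 9660.6000
Ratio to trend: 3283 / 9660.6000 = 0.34

0.34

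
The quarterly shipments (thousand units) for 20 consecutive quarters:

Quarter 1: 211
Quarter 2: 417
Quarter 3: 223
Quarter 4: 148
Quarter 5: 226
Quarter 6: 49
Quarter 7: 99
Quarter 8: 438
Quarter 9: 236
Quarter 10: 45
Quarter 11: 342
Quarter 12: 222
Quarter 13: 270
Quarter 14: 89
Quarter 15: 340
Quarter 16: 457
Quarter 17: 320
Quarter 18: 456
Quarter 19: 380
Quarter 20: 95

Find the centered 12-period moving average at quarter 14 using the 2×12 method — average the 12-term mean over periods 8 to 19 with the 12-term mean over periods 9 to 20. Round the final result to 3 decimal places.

Sum over 8–19: 438 + 236 + 45 + 342 + 222 + 270 + 89 + 340 + 457 + 320 + 456 + 380 = 3595
Sum over 9–20: 236 + 45 + 342 + 222 + 270 + 89 + 340 + 457 + 320 + 456 + 380 + 95 = 3252
CMA at t=14 = (3595 + 3252) / (2·12) = 6847 / 24 = 285.292

285.292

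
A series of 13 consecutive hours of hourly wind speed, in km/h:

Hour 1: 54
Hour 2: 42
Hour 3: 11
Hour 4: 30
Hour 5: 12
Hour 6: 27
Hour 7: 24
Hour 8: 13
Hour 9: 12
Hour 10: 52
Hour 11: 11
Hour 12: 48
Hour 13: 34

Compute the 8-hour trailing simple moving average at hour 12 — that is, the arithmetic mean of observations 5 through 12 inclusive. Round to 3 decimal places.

24.875

Sum of periods 5–12: 12 + 27 + 24 + 13 + 12 + 52 + 11 + 48 = 199
Divide by 8: 199 / 8 = 24.875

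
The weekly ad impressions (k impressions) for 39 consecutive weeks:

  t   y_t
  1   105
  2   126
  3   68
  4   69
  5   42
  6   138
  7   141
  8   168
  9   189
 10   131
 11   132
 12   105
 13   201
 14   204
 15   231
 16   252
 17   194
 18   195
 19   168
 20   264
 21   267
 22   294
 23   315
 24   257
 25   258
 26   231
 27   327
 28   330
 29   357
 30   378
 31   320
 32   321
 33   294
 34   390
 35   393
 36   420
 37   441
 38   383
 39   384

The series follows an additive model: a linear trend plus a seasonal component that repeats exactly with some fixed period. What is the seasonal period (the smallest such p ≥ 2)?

7

First differences y_{t+1} − y_t: 21, -58, 1, -27, 96, 3, 27, 21, -58, 1, -27, 96, 3, 27, 21, -58, …
The difference pattern repeats every 7 terms and not for any smaller step, so p = 7.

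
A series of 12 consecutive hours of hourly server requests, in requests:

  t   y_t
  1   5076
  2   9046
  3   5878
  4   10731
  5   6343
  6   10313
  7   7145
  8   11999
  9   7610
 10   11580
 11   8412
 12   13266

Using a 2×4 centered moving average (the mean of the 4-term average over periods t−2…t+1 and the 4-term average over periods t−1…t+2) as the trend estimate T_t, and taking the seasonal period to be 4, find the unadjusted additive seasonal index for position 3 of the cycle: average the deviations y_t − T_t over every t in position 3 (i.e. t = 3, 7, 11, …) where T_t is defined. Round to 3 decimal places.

Season position 3 occurs at t = 3, 7 (where T_t is defined).
t=3: T_3 = 7841.12500; y_3 − T_3 = 5878 − 7841.12500 = -1963.12500
t=7: T_7 = 9108.37500; y_7 − T_7 = 7145 − 9108.37500 = -1963.37500
Mean deviation: (-1963.12500 + -1963.37500) / 2 = -1963.250

-1963.250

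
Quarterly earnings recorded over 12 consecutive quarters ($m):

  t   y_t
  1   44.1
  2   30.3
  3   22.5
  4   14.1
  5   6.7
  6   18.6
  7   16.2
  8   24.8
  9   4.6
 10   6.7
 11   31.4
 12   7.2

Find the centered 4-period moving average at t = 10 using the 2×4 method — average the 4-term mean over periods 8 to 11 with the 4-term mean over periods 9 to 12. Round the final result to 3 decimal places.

Sum over 8–11: 24.8 + 4.6 + 6.7 + 31.4 = 67.5
Sum over 9–12: 4.6 + 6.7 + 31.4 + 7.2 = 49.9
CMA at t=10 = (67.5 + 49.9) / (2·4) = 117.4 / 8 = 14.675

14.675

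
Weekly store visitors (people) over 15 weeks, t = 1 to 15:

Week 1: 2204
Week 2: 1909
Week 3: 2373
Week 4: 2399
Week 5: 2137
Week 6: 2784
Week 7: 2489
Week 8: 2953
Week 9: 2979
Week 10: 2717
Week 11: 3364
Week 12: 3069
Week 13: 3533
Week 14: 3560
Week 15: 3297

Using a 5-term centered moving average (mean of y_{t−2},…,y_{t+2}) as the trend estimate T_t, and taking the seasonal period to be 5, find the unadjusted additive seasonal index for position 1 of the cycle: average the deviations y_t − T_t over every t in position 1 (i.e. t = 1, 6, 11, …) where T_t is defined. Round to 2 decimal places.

231.60

Season position 1 occurs at t = 6, 11 (where T_t is defined).
t=6: T_6 = 2552.4000; y_6 − T_6 = 2784 − 2552.4000 = 231.6000
t=11: T_11 = 3132.4000; y_11 − T_11 = 3364 − 3132.4000 = 231.6000
Mean deviation: (231.6000 + 231.6000) / 2 = 231.60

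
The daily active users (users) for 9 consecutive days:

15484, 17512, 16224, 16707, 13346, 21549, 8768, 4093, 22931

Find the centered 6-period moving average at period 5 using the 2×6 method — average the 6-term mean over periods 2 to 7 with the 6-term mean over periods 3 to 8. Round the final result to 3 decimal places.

Sum over 2–7: 17512 + 16224 + 16707 + 13346 + 21549 + 8768 = 94106
Sum over 3–8: 16224 + 16707 + 13346 + 21549 + 8768 + 4093 = 80687
CMA at t=5 = (94106 + 80687) / (2·6) = 174793 / 12 = 14566.083

14566.083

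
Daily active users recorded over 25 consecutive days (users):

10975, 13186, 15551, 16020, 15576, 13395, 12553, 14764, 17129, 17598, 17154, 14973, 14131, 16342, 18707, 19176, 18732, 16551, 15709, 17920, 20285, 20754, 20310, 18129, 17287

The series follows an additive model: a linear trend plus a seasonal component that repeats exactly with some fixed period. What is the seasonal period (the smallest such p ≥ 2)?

First differences y_{t+1} − y_t: 2211, 2365, 469, -444, -2181, -842, 2211, 2365, 469, -444, -2181, -842, 2211, 2365, …
The difference pattern repeats every 6 terms and not for any smaller step, so p = 6.

6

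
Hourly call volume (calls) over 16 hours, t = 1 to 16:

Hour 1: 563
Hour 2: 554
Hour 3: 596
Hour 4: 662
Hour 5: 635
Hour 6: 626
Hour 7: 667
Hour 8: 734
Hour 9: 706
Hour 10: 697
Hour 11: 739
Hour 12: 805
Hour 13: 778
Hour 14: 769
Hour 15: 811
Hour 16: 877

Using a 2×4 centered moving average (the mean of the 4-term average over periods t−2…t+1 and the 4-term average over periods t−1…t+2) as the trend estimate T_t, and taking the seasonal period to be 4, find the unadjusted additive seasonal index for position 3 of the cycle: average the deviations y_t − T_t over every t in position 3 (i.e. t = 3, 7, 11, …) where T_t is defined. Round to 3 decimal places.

Season position 3 occurs at t = 3, 7, 11 (where T_t is defined).
t=3: T_3 = 602.75000; y_3 − T_3 = 596 − 602.75000 = -6.75000
t=7: T_7 = 674.37500; y_7 − T_7 = 667 − 674.37500 = -7.37500
t=11: T_11 = 745.75000; y_11 − T_11 = 739 − 745.75000 = -6.75000
Mean deviation: (-6.75000 + -7.37500 + -6.75000) / 3 = -6.958

-6.958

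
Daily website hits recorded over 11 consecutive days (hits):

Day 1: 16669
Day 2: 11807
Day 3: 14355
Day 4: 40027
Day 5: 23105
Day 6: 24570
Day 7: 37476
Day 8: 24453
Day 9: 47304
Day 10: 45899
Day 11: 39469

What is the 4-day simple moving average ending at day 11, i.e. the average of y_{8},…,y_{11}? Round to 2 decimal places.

39281.25

Sum of periods 8–11: 24453 + 47304 + 45899 + 39469 = 157125
Divide by 4: 157125 / 4 = 39281.25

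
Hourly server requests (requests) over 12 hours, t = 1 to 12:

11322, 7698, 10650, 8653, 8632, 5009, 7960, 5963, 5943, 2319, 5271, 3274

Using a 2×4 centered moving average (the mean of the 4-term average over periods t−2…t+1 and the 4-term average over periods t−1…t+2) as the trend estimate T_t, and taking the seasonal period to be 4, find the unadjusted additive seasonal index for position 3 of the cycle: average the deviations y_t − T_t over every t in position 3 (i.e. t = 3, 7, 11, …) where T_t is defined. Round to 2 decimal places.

1405.31

Season position 3 occurs at t = 3, 7 (where T_t is defined).
t=3: T_3 = 9244.5000; y_3 − T_3 = 10650 − 9244.5000 = 1405.5000
t=7: T_7 = 6554.8750; y_7 − T_7 = 7960 − 6554.8750 = 1405.1250
Mean deviation: (1405.5000 + 1405.1250) / 2 = 1405.31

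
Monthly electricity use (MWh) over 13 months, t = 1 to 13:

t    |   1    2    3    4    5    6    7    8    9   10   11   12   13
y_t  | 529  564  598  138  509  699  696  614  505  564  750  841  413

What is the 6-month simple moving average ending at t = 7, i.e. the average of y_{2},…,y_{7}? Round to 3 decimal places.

Sum of periods 2–7: 564 + 598 + 138 + 509 + 699 + 696 = 3204
Divide by 6: 3204 / 6 = 534.000

534.000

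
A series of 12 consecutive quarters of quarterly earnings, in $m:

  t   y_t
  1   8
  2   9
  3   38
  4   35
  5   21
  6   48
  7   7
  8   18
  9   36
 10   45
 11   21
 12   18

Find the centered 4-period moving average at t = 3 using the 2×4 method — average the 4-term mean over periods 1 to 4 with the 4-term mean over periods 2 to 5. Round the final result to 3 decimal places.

Sum over 1–4: 8 + 9 + 38 + 35 = 90
Sum over 2–5: 9 + 38 + 35 + 21 = 103
CMA at t=3 = (90 + 103) / (2·4) = 193 / 8 = 24.125

24.125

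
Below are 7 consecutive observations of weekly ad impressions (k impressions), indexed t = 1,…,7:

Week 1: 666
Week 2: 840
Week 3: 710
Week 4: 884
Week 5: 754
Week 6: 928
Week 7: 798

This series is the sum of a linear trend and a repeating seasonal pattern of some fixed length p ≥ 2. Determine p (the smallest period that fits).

First differences y_{t+1} − y_t: 174, -130, 174, -130, 174, -130, …
The difference pattern repeats every 2 terms and not for any smaller step, so p = 2.

2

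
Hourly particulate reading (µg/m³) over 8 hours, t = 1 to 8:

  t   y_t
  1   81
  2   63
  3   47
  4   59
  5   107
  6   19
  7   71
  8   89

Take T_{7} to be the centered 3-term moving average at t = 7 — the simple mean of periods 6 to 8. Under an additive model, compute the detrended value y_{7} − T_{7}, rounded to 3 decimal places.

Trend T_7 = (19 + 71 + 89) / 3 = 179/3 = 59.66667
Detrended value: 71 − 59.66667 = 11.333

11.333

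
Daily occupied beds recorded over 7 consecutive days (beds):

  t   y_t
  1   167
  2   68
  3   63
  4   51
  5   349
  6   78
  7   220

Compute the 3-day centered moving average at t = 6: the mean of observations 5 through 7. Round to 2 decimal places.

Sum of periods 5–7: 349 + 78 + 220 = 647
Divide by 3: 647 / 3 = 215.67

215.67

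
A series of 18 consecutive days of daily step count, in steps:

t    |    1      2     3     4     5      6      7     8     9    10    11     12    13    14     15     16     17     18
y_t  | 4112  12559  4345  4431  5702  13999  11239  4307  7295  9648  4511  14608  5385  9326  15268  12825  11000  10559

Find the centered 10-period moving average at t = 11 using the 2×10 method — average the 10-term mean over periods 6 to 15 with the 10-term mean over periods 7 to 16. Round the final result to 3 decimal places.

Sum over 6–15: 13999 + 11239 + 4307 + 7295 + 9648 + 4511 + 14608 + 5385 + 9326 + 15268 = 95586
Sum over 7–16: 11239 + 4307 + 7295 + 9648 + 4511 + 14608 + 5385 + 9326 + 15268 + 12825 = 94412
CMA at t=11 = (95586 + 94412) / (2·10) = 189998 / 20 = 9499.900

9499.900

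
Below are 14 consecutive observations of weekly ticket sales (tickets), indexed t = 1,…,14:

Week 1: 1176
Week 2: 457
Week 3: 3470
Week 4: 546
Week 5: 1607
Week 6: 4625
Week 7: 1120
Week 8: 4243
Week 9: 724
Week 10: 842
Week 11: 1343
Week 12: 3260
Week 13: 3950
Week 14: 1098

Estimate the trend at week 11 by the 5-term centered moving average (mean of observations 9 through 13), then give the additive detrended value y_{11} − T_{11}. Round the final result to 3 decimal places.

-680.800

Trend T_11 = (724 + 842 + 1343 + 3260 + 3950) / 5 = 10119/5 = 2023.80000
Detrended value: 1343 − 2023.80000 = -680.800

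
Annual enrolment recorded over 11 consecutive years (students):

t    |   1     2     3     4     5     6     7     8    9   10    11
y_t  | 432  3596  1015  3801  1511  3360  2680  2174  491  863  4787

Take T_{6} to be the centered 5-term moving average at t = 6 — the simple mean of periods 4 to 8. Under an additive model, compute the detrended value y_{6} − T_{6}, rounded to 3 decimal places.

Trend T_6 = (3801 + 1511 + 3360 + 2680 + 2174) / 5 = 13526/5 = 2705.20000
Detrended value: 3360 − 2705.20000 = 654.800

654.800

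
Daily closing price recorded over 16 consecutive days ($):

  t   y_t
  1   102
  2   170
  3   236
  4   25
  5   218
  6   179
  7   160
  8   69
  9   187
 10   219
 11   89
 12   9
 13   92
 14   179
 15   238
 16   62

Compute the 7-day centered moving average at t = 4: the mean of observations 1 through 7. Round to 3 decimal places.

155.714

Sum of periods 1–7: 102 + 170 + 236 + 25 + 218 + 179 + 160 = 1090
Divide by 7: 1090 / 7 = 155.714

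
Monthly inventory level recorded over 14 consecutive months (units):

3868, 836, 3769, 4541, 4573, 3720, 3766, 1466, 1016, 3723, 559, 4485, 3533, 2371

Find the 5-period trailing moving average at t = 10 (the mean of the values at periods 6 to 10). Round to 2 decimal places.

2738.20

Sum of periods 6–10: 3720 + 3766 + 1466 + 1016 + 3723 = 13691
Divide by 5: 13691 / 5 = 2738.20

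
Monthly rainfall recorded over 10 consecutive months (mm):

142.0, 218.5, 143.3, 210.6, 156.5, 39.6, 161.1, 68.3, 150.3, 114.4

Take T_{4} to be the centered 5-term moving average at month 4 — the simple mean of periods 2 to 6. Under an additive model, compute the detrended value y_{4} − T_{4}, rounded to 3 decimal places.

56.900

Trend T_4 = (218.5 + 143.3 + 210.6 + 156.5 + 39.6) / 5 = 768.5/5 = 153.70000
Detrended value: 210.6 − 153.70000 = 56.900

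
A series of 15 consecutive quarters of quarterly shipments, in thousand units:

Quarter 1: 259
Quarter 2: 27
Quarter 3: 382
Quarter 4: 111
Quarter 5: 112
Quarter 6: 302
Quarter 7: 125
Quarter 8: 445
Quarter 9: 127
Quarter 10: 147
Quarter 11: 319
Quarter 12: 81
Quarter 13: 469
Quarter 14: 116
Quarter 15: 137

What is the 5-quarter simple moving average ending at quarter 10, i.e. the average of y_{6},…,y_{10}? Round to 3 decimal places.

229.200

Sum of periods 6–10: 302 + 125 + 445 + 127 + 147 = 1146
Divide by 5: 1146 / 5 = 229.200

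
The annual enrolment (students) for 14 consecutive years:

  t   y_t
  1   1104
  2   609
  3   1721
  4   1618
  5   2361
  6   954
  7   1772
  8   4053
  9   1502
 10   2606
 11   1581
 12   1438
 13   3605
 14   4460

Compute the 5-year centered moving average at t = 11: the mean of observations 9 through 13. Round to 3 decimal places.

2146.400

Sum of periods 9–13: 1502 + 2606 + 1581 + 1438 + 3605 = 10732
Divide by 5: 10732 / 5 = 2146.400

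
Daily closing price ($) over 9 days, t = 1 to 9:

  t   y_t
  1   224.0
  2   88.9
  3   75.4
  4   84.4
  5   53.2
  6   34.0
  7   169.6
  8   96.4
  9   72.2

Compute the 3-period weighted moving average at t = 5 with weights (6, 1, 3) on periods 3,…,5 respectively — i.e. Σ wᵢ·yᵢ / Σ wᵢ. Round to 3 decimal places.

Weighted sum: 6·75.4 + 1·84.4 + 3·53.2 = 452.4 + 84.4 + 159.6 = 696.4
Weight total: 6 + 1 + 3 = 10
WMA = 696.4 / 10 = 69.640

69.640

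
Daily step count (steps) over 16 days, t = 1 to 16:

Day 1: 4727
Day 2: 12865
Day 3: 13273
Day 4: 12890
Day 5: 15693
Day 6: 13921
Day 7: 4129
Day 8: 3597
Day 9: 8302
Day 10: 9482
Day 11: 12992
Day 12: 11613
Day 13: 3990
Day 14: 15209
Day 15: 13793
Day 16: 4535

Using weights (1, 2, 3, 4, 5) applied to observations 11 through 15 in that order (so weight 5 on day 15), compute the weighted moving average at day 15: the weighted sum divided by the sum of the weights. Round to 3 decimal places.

Weighted sum: 1·12992 + 2·11613 + 3·3990 + 4·15209 + 5·13793 = 12992 + 23226 + 11970 + 60836 + 68965 = 177989
Weight total: 1 + 2 + 3 + 4 + 5 = 15
WMA = 177989 / 15 = 11865.933

11865.933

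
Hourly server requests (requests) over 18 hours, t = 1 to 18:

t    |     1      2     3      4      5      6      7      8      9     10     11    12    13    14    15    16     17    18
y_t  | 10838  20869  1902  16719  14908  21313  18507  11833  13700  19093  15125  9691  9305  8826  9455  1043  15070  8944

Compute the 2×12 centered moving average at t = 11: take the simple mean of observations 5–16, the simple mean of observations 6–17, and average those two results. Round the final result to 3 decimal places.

12740.000

Sum over 5–16: 14908 + 21313 + 18507 + 11833 + 13700 + 19093 + 15125 + 9691 + 9305 + 8826 + 9455 + 1043 = 152799
Sum over 6–17: 21313 + 18507 + 11833 + 13700 + 19093 + 15125 + 9691 + 9305 + 8826 + 9455 + 1043 + 15070 = 152961
CMA at t=11 = (152799 + 152961) / (2·12) = 305760 / 24 = 12740.000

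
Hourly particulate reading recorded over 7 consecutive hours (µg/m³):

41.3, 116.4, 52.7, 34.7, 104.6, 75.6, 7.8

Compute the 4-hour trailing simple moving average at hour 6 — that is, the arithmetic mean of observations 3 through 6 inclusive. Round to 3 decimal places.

Sum of periods 3–6: 52.7 + 34.7 + 104.6 + 75.6 = 267.6
Divide by 4: 267.6 / 4 = 66.900

66.900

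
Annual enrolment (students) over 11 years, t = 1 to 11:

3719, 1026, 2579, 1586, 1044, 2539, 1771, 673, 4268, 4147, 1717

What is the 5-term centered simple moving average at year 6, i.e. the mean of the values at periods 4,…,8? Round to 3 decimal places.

1522.600

Sum of periods 4–8: 1586 + 1044 + 2539 + 1771 + 673 = 7613
Divide by 5: 7613 / 5 = 1522.600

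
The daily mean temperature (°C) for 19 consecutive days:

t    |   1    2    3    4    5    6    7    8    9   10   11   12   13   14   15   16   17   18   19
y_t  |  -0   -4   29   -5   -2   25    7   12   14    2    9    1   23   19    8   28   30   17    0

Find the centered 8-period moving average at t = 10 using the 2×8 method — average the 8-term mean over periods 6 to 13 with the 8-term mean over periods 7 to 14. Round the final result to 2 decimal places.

Sum over 6–13: 25 + 7 + 12 + 14 + 2 + 9 + 1 + 23 = 93
Sum over 7–14: 7 + 12 + 14 + 2 + 9 + 1 + 23 + 19 = 87
CMA at t=10 = (93 + 87) / (2·8) = 180 / 16 = 11.25

11.25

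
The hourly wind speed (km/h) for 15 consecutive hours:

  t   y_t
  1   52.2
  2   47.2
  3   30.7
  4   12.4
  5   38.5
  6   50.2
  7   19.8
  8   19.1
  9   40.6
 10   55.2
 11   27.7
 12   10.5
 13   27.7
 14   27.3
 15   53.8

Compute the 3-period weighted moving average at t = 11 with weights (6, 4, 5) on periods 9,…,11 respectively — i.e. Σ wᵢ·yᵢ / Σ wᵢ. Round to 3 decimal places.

40.193

Weighted sum: 6·40.6 + 4·55.2 + 5·27.7 = 243.6 + 220.8 + 138.5 = 602.9
Weight total: 6 + 4 + 5 = 15
WMA = 602.9 / 15 = 40.193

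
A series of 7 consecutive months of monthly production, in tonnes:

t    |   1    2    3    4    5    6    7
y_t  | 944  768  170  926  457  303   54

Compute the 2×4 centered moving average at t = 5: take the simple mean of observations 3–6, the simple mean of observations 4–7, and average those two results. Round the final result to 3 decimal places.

Sum over 3–6: 170 + 926 + 457 + 303 = 1856
Sum over 4–7: 926 + 457 + 303 + 54 = 1740
CMA at t=5 = (1856 + 1740) / (2·4) = 3596 / 8 = 449.500

449.500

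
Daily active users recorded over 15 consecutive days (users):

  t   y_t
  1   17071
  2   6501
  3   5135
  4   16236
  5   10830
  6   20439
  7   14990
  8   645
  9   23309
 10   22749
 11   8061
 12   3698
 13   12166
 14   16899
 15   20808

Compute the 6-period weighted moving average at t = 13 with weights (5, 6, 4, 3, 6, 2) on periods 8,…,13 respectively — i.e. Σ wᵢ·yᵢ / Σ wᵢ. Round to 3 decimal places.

Weighted sum: 5·645 + 6·23309 + 4·22749 + 3·8061 + 6·3698 + 2·12166 = 3225 + 139854 + 90996 + 24183 + 22188 + 24332 = 304778
Weight total: 5 + 6 + 4 + 3 + 6 + 2 = 26
WMA = 304778 / 26 = 11722.231

11722.231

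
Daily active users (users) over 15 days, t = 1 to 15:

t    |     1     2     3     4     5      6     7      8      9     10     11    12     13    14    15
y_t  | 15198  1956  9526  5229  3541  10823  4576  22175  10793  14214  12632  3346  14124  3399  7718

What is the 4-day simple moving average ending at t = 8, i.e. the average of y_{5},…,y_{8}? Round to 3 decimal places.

Sum of periods 5–8: 3541 + 10823 + 4576 + 22175 = 41115
Divide by 4: 41115 / 4 = 10278.750

10278.750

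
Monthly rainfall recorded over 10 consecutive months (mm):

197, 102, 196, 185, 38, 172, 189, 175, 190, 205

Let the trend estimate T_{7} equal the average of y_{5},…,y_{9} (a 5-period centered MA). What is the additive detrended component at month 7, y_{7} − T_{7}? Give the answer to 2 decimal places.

36.20

Trend T_7 = (38 + 172 + 189 + 175 + 190) / 5 = 764/5 = 152.8000
Detrended value: 189 − 152.8000 = 36.20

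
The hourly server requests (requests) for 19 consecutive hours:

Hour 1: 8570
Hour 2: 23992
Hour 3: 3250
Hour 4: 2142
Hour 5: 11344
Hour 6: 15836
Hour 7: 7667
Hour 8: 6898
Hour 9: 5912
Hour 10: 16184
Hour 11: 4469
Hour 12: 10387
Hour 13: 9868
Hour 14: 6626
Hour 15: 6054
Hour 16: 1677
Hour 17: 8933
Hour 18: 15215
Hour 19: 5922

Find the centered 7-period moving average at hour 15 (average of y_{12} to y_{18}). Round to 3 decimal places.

8394.286

Sum of periods 12–18: 10387 + 9868 + 6626 + 6054 + 1677 + 8933 + 15215 = 58760
Divide by 7: 58760 / 7 = 8394.286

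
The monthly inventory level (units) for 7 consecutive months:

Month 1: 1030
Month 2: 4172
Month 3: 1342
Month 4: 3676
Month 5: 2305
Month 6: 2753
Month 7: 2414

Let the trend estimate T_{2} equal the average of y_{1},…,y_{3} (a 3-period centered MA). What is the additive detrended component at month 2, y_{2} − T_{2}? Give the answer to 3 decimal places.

Trend T_2 = (1030 + 4172 + 1342) / 3 = 6544/3 = 2181.33333
Detrended value: 4172 − 2181.33333 = 1990.667

1990.667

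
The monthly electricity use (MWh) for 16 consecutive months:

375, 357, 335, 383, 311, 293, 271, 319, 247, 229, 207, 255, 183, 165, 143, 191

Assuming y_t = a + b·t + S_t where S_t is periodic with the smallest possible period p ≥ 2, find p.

First differences y_{t+1} − y_t: -18, -22, 48, -72, -18, -22, 48, -72, -18, -22, …
The difference pattern repeats every 4 terms and not for any smaller step, so p = 4.

4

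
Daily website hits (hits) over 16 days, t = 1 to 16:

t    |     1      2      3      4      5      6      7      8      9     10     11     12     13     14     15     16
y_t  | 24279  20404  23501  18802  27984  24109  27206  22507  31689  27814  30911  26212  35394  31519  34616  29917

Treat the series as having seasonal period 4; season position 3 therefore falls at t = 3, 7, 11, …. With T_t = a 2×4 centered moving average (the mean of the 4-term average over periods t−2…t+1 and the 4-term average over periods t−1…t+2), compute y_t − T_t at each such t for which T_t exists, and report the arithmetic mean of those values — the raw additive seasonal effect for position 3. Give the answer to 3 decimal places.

Season position 3 occurs at t = 3, 7, 11 (where T_t is defined).
t=3: T_3 = 22209.62500; y_3 − T_3 = 23501 − 22209.62500 = 1291.37500
t=7: T_7 = 25914.62500; y_7 − T_7 = 27206 − 25914.62500 = 1291.37500
t=11: T_11 = 29619.62500; y_11 − T_11 = 30911 − 29619.62500 = 1291.37500
Mean deviation: (1291.37500 + 1291.37500 + 1291.37500) / 3 = 1291.375

1291.375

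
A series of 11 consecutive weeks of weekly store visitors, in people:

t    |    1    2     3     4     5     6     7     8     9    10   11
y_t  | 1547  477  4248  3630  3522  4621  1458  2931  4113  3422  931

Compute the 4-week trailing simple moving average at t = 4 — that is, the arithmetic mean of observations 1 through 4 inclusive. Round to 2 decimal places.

2475.50

Sum of periods 1–4: 1547 + 477 + 4248 + 3630 = 9902
Divide by 4: 9902 / 4 = 2475.50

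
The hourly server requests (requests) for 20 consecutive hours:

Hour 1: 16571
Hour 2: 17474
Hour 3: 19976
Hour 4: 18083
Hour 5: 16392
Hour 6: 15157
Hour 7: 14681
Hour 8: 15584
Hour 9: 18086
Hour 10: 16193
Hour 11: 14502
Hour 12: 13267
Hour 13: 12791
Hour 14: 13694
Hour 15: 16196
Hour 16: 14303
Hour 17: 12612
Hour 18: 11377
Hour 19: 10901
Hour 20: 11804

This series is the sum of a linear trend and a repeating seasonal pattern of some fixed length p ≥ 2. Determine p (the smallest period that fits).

First differences y_{t+1} − y_t: 903, 2502, -1893, -1691, -1235, -476, 903, 2502, -1893, -1691, -1235, -476, 903, 2502, …
The difference pattern repeats every 6 terms and not for any smaller step, so p = 6.

6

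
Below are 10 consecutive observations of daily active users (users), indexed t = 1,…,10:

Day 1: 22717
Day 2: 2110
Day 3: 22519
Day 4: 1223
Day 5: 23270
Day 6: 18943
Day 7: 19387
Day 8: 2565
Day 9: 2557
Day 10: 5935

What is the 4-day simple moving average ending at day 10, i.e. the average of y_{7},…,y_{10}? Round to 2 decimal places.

7611.00

Sum of periods 7–10: 19387 + 2565 + 2557 + 5935 = 30444
Divide by 4: 30444 / 4 = 7611.00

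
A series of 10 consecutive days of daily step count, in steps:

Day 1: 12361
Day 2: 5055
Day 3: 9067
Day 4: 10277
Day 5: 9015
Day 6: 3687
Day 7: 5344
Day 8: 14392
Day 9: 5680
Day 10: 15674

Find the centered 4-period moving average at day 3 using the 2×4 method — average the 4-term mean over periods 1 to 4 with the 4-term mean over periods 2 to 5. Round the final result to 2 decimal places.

8771.75

Sum over 1–4: 12361 + 5055 + 9067 + 10277 = 36760
Sum over 2–5: 5055 + 9067 + 10277 + 9015 = 33414
CMA at t=3 = (36760 + 33414) / (2·4) = 70174 / 8 = 8771.75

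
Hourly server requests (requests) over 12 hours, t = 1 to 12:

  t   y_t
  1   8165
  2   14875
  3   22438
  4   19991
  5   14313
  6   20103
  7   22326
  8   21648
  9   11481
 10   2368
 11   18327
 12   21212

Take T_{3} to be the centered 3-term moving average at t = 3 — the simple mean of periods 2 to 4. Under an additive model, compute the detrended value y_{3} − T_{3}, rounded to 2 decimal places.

Trend T_3 = (14875 + 22438 + 19991) / 3 = 57304/3 = 19101.3333
Detrended value: 22438 − 19101.3333 = 3336.67

3336.67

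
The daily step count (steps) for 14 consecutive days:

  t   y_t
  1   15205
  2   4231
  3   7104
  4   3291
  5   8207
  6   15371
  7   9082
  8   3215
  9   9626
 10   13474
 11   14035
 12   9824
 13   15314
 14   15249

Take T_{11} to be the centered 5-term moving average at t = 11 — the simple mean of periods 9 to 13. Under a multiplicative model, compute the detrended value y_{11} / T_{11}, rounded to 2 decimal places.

Trend T_11 = (9626 + 13474 + 14035 + 9824 + 15314) / 5 = 62273/5 = 12454.6000
Ratio to trend: 14035 / 12454.6000 = 1.13

1.13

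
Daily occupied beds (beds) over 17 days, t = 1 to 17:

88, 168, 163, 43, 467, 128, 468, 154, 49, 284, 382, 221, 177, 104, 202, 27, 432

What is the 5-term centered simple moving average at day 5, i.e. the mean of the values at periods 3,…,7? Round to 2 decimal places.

Sum of periods 3–7: 163 + 43 + 467 + 128 + 468 = 1269
Divide by 5: 1269 / 5 = 253.80

253.80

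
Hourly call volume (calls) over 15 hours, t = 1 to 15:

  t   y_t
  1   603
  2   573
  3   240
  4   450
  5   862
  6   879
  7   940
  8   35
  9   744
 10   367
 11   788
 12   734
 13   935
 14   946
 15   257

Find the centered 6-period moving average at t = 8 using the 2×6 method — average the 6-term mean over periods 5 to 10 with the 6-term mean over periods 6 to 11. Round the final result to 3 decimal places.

631.667

Sum over 5–10: 862 + 879 + 940 + 35 + 744 + 367 = 3827
Sum over 6–11: 879 + 940 + 35 + 744 + 367 + 788 = 3753
CMA at t=8 = (3827 + 3753) / (2·6) = 7580 / 12 = 631.667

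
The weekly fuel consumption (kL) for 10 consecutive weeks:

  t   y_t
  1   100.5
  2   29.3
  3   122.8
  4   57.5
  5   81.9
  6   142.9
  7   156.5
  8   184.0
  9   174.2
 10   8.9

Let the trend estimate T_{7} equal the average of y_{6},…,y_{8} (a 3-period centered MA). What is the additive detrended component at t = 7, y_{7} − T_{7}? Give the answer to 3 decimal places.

-4.633

Trend T_7 = (142.9 + 156.5 + 184.0) / 3 = 483.4/3 = 161.13333
Detrended value: 156.5 − 161.13333 = -4.633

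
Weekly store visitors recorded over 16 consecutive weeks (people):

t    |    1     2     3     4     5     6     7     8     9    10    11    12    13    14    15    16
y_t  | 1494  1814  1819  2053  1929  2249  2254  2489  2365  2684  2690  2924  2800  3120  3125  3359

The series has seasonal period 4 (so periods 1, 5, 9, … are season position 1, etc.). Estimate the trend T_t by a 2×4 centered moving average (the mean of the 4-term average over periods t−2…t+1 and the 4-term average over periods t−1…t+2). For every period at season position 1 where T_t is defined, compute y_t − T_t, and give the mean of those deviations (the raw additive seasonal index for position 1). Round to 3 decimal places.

-137.750

Season position 1 occurs at t = 5, 9, 13 (where T_t is defined).
t=5: T_5 = 2066.87500; y_5 − T_5 = 1929 − 2066.87500 = -137.87500
t=9: T_9 = 2502.50000; y_9 − T_9 = 2365 − 2502.50000 = -137.50000
t=13: T_13 = 2937.87500; y_13 − T_13 = 2800 − 2937.87500 = -137.87500
Mean deviation: (-137.87500 + -137.50000 + -137.87500) / 3 = -137.750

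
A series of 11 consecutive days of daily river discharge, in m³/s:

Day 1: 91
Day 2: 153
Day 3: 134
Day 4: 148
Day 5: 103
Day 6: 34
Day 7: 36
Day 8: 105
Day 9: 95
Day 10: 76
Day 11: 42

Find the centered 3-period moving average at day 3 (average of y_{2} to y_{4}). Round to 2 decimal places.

Sum of periods 2–4: 153 + 134 + 148 = 435
Divide by 3: 435 / 3 = 145.00

145.00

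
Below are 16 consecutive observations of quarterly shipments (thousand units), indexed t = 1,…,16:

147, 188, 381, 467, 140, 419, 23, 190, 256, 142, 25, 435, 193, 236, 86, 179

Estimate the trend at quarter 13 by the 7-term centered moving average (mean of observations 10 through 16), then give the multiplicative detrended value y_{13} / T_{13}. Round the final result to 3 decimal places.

Trend T_13 = (142 + 25 + 435 + 193 + 236 + 86 + 179) / 7 = 1296/7 = 185.14286
Ratio to trend: 193 / 185.14286 = 1.042

1.042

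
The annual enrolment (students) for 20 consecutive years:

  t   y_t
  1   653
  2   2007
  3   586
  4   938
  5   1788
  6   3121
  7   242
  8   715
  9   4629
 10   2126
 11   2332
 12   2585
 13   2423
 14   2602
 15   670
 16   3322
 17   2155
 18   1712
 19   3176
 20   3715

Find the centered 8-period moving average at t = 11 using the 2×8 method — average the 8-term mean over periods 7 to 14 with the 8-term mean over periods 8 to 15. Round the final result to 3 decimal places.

Sum over 7–14: 242 + 715 + 4629 + 2126 + 2332 + 2585 + 2423 + 2602 = 17654
Sum over 8–15: 715 + 4629 + 2126 + 2332 + 2585 + 2423 + 2602 + 670 = 18082
CMA at t=11 = (17654 + 18082) / (2·8) = 35736 / 16 = 2233.500

2233.500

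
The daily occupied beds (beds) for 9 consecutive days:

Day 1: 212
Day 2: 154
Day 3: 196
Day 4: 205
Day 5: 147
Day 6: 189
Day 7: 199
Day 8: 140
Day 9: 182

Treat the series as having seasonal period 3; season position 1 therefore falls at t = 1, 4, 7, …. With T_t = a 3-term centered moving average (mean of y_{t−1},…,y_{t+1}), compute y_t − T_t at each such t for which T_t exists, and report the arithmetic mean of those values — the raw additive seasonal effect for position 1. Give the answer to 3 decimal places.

Season position 1 occurs at t = 4, 7 (where T_t is defined).
t=4: T_4 = 182.66667; y_4 − T_4 = 205 − 182.66667 = 22.33333
t=7: T_7 = 176.00000; y_7 − T_7 = 199 − 176.00000 = 23.00000
Mean deviation: (22.33333 + 23.00000) / 2 = 22.667

22.667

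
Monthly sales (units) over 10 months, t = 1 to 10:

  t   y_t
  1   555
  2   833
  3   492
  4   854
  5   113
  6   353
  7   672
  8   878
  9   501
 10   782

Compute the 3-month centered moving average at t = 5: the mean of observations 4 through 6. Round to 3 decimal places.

440.000

Sum of periods 4–6: 854 + 113 + 353 = 1320
Divide by 3: 1320 / 3 = 440.000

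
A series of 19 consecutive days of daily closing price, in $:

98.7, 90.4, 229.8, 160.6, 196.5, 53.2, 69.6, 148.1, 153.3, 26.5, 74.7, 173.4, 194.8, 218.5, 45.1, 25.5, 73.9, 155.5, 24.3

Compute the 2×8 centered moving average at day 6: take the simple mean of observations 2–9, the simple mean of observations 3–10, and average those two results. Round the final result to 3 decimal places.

133.694

Sum over 2–9: 90.4 + 229.8 + 160.6 + 196.5 + 53.2 + 69.6 + 148.1 + 153.3 = 1101.5
Sum over 3–10: 229.8 + 160.6 + 196.5 + 53.2 + 69.6 + 148.1 + 153.3 + 26.5 = 1037.6
CMA at t=6 = (1101.5 + 1037.6) / (2·8) = 2139.1 / 16 = 133.694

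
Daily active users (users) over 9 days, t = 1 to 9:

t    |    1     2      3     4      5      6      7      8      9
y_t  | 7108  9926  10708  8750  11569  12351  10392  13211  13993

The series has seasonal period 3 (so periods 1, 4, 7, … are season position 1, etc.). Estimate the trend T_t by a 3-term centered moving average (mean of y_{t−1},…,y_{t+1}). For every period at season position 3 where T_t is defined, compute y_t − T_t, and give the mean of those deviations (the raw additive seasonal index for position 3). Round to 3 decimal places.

Season position 3 occurs at t = 3, 6 (where T_t is defined).
t=3: T_3 = 9794.66667; y_3 − T_3 = 10708 − 9794.66667 = 913.33333
t=6: T_6 = 11437.33333; y_6 − T_6 = 12351 − 11437.33333 = 913.66667
Mean deviation: (913.33333 + 913.66667) / 2 = 913.500

913.500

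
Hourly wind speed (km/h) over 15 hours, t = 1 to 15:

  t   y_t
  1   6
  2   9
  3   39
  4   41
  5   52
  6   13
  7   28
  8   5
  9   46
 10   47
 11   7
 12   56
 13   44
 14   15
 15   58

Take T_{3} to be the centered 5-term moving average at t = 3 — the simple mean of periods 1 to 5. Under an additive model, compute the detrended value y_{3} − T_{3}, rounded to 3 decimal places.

Trend T_3 = (6 + 9 + 39 + 41 + 52) / 5 = 147/5 = 29.40000
Detrended value: 39 − 29.40000 = 9.600

9.600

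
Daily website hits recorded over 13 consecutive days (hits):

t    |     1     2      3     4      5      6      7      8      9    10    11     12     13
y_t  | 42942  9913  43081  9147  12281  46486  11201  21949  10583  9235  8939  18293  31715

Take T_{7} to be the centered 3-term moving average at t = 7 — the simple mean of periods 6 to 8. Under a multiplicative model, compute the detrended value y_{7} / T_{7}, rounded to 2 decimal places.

0.42

Trend T_7 = (46486 + 11201 + 21949) / 3 = 79636/3 = 26545.3333
Ratio to trend: 11201 / 26545.3333 = 0.42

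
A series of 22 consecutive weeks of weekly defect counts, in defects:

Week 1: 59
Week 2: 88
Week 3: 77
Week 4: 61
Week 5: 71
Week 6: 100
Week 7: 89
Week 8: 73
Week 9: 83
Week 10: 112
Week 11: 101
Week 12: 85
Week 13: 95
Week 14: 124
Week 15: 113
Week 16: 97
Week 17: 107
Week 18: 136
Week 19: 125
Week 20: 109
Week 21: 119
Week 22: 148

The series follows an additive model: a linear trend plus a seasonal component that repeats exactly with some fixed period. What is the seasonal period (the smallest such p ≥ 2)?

4

First differences y_{t+1} − y_t: 29, -11, -16, 10, 29, -11, -16, 10, 29, -11, …
The difference pattern repeats every 4 terms and not for any smaller step, so p = 4.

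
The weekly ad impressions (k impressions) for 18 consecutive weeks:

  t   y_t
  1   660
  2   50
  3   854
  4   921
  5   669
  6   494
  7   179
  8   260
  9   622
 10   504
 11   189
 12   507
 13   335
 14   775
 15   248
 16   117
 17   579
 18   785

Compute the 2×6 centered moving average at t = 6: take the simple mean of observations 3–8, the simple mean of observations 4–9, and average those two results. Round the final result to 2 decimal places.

543.50

Sum over 3–8: 854 + 921 + 669 + 494 + 179 + 260 = 3377
Sum over 4–9: 921 + 669 + 494 + 179 + 260 + 622 = 3145
CMA at t=6 = (3377 + 3145) / (2·6) = 6522 / 12 = 543.50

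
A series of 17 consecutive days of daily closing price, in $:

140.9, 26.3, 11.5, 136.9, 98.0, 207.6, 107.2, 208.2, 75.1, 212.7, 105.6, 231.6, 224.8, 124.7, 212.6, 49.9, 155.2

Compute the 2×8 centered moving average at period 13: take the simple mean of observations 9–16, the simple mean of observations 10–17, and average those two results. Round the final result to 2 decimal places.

159.63

Sum over 9–16: 75.1 + 212.7 + 105.6 + 231.6 + 224.8 + 124.7 + 212.6 + 49.9 = 1237.0
Sum over 10–17: 212.7 + 105.6 + 231.6 + 224.8 + 124.7 + 212.6 + 49.9 + 155.2 = 1317.1
CMA at t=13 = (1237.0 + 1317.1) / (2·8) = 2554.1 / 16 = 159.63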